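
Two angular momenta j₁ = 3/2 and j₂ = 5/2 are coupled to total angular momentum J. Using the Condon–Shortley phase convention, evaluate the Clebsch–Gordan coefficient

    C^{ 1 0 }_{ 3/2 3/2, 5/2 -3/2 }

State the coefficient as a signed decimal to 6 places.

+√(1/5) = +0.447214

j₁+j₂−J=3  J+j₁−j₂=0  J−j₁+j₂=2  j₁+j₂+J+1=6
(j₁±m₁, j₂±m₂, J±M) = (3,0,1,4,1,1)
P² = 36/5
sum k=0..0:
  [0] +1/6 = 1/6
S = 1/6
C² = P²·S² = 1/5 ; C = +0.447214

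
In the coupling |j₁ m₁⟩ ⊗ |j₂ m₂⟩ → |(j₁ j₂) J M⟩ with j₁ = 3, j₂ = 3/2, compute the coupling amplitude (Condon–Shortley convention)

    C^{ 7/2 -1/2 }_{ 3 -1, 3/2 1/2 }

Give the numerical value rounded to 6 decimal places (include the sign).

√[8·1!5!2!/9! · 2!4!2!1!3!4!] = √(512/7)
  +(−1)^0/∏(0,1,4,2,1,0)! = 1/48  (running 1/48)
  +(−1)^1/∏(1,0,3,1,2,1)! = -1/12  (running -1/16)
⟨..|..⟩ = √(512/7)·(-1/16) = -0.534522

−√(2/7) = -0.534522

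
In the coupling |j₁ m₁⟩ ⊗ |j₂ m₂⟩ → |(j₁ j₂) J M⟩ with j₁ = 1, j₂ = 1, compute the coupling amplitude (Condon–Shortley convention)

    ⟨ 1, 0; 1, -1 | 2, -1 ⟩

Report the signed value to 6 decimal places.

+0.707107

√[5·0!2!2!/5! · 1!1!0!2!1!3!] = √(2)
  +(−1)^0/∏(0,0,1,0,1,2)! = 1/2  (running 1/2)
⟨..|..⟩ = √(2)·(1/2) = +0.707107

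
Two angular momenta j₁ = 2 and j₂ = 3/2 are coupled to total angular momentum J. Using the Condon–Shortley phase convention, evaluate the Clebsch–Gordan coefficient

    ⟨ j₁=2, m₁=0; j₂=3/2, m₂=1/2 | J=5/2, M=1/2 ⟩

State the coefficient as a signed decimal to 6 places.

√[6·1!3!2!/7! · 2!2!2!1!3!2!] = √(48/35)
  +(−1)^0/∏(0,1,2,2,1,0)! = 1/4  (running 1/4)
  +(−1)^1/∏(1,0,1,1,2,1)! = -1/2  (running -1/4)
⟨..|..⟩ = √(48/35)·(-1/4) = -0.292770

−√(3/35) ≈ -0.292770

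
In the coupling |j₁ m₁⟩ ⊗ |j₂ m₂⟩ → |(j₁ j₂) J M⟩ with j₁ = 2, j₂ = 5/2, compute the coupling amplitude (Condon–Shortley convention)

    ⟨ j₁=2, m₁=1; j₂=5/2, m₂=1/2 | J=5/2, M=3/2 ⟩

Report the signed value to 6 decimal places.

-0.414039  (= −√(6/35))

j₁+j₂−J=2  J+j₁−j₂=2  J−j₁+j₂=3  j₁+j₂+J+1=8
(j₁±m₁, j₂±m₂, J±M) = (3,1,3,2,4,1)
P² = 216/35
sum k=0..1:
  [0] +1/12 = 1/12
  [1] −1/4 = -1/4
S = -1/6
C² = P²·S² = 6/35 ; C = -0.414039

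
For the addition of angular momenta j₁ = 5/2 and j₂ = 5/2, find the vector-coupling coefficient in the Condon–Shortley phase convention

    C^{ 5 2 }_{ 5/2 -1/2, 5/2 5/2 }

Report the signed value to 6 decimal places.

j₁+j₂−J=0  J+j₁−j₂=5  J−j₁+j₂=5  j₁+j₂+J+1=11
(j₁±m₁, j₂±m₂, J±M) = (2,3,5,0,7,3)
P² = 172800
sum k=0..0:
  [0] +1/1440 = 1/1440
S = 1/1440
C² = P²·S² = 1/12 ; C = +0.288675

+√(1/12) = +0.288675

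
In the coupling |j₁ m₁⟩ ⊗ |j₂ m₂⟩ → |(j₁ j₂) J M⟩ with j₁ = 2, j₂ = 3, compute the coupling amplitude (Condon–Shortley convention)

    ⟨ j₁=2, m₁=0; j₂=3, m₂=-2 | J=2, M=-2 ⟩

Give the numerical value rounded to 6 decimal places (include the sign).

-0.597614  (= −√(5/14))

√[5·3!1!3!/8! · 2!2!1!5!0!4!] = √(360/7)
  +(−1)^1/∏(1,2,1,0,0,3)! = -1/12  (running -1/12)
⟨..|..⟩ = √(360/7)·(-1/12) = -0.597614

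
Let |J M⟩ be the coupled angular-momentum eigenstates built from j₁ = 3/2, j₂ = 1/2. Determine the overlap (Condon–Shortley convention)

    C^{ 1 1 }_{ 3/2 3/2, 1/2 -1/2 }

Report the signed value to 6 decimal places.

j₁+j₂−J=1  J+j₁−j₂=2  J−j₁+j₂=0  j₁+j₂+J+1=4
(j₁±m₁, j₂±m₂, J±M) = (3,0,0,1,2,0)
P² = 3
sum k=0..0:
  [0] +1/2 = 1/2
S = 1/2
C² = P²·S² = 3/4 ; C = +0.866025

+√(3/4) ≈ +0.866025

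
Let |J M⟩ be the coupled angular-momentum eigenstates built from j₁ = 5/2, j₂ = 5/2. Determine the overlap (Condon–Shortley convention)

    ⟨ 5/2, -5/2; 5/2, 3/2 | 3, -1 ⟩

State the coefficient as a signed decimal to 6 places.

√[7·2!3!3!/9! · 0!5!4!1!2!4!] = √(192)
  +(−1)^2/∏(2,0,3,2,0,1)! = 1/24  (running 1/24)
⟨..|..⟩ = √(192)·(1/24) = +0.577350

+√(1/3) = +0.577350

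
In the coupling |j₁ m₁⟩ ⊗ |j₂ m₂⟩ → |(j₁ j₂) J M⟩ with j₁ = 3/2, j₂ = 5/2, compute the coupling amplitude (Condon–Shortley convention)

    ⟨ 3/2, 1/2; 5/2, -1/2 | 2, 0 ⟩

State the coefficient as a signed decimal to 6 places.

-0.267261

triangle: 2!·1!·3!/7! = 12/5040
(j±m)!: 2!·1!·2!·3!·2!·2! = 96
prefactor² = (2J+1)·Δ·N² = 8/7
  k=0: +1/(0!·2!·1!·2!·0!·1!) = 1/4
  k=1: −1/(1!·1!·0!·1!·1!·2!) = -1/2
Σ = -1/4  ⇒  CG² = 8/7·(-1/4)² = 1/14
CG = −√(1/14) = -0.267261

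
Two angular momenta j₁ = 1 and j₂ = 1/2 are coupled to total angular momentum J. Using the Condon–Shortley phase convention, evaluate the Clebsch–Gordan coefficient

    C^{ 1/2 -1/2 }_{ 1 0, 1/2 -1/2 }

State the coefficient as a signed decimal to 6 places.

j₁+j₂−J=1  J+j₁−j₂=1  J−j₁+j₂=0  j₁+j₂+J+1=3
(j₁±m₁, j₂±m₂, J±M) = (1,1,0,1,0,1)
P² = 1/3
sum k=0..0:
  [0] +1/1 = 1
S = 1
C² = P²·S² = 1/3 ; C = +0.577350

+0.577350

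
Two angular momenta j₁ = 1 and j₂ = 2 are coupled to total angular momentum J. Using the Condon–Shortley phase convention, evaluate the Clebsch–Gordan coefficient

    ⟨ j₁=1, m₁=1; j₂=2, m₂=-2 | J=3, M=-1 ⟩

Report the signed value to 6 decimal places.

+√(1/15) ≈ +0.258199

triangle: 0!×2!×4!/7! = 48/5040
(j±m)!: 2!×0!×0!×4!×2!×4! = 2304
prefactor² = (2J+1)×Δ×N² = 768/5
  k=0: +1/(0!×0!×0!×0!×2!×4!) = 1/48
Σ = 1/48  ⇒  CG² = 768/5×1/48² = 1/15
CG = +√(1/15) = +0.258199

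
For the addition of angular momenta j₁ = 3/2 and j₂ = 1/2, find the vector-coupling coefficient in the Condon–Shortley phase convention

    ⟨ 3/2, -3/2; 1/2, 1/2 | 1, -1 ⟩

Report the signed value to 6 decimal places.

−√(3/4) = -0.866025

triangle: 1!*2!*0!/4! = 2/24
(j±m)!: 0!*3!*1!*0!*0!*2! = 12
prefactor² = (2J+1)*Δ*N² = 3
  k=1: −1/(1!*0!*2!*0!*0!*0!) = -1/2
Σ = -1/2  ⇒  CG² = 3*(-1/2)² = 3/4
CG = −√(3/4) = -0.866025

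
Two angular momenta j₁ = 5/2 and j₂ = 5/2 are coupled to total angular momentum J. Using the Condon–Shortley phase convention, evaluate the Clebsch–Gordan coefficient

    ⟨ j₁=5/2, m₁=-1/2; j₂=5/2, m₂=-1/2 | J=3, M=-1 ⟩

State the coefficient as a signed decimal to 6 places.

triangle: 2!*3!*3!/9! = 72/362880
(j±m)!: 2!*3!*2!*3!*2!*4! = 6912
prefactor² = (2J+1)*Δ*N² = 48/5
  k=0: +1/(0!*2!*3!*2!*0!*1!) = 1/24
  k=1: −1/(1!*1!*2!*1!*1!*2!) = -1/4
  k=2: +1/(2!*0!*1!*0!*2!*3!) = 1/24
Σ = -1/6  ⇒  CG² = 48/5*(-1/6)² = 4/15
CG = −√(4/15) = -0.516398

−√(4/15) = -0.516398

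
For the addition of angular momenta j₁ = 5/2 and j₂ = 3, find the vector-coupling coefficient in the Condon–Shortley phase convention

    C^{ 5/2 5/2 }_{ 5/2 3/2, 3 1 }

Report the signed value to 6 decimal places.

−√(2/7) ≈ -0.534522

triangle: 3!×2!×3!/9! = 72/362880
(j±m)!: 4!×1!×4!×2!×5!×0! = 138240
prefactor² = (2J+1)×Δ×N² = 1152/7
  k=1: −1/(1!×2!×0!×3!×2!×0!) = -1/24
Σ = -1/24  ⇒  CG² = 1152/7×(-1/24)² = 2/7
CG = −√(2/7) = -0.534522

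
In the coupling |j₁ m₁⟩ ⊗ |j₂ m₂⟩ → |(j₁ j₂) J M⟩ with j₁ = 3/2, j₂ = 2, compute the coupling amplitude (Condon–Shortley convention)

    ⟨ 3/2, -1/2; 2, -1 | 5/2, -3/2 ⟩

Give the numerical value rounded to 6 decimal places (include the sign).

j₁+j₂−J=1  J+j₁−j₂=2  J−j₁+j₂=3  j₁+j₂+J+1=7
(j₁±m₁, j₂±m₂, J±M) = (1,2,1,3,1,4)
P² = 144/35
sum k=0..1:
  [0] +1/4 = 1/4
  [1] −1/6 = -1/6
S = 1/12
C² = P²·S² = 1/35 ; C = +0.169031

+0.169031  (= +√(1/35))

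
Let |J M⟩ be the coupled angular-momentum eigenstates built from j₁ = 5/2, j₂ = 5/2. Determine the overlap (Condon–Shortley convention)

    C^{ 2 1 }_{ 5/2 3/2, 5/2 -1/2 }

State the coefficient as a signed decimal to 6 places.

-0.377964

triangle: 3!·2!·2!/8! = 24/40320
(j±m)!: 4!·1!·2!·3!·3!·1! = 1728
prefactor² = (2J+1)·Δ·N² = 36/7
  k=0: +1/(0!·3!·1!·2!·1!·0!) = 1/12
  k=1: −1/(1!·2!·0!·1!·2!·1!) = -1/4
Σ = -1/6  ⇒  CG² = 36/7·(-1/6)² = 1/7
CG = −√(1/7) = -0.377964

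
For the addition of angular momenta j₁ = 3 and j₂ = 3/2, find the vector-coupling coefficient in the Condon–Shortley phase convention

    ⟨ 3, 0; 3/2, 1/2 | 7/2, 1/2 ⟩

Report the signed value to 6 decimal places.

√[8·1!5!2!/9! · 3!3!2!1!4!3!] = √(384/7)
  +(−1)^0/∏(0,1,3,2,2,0)! = 1/24  (running 1/24)
  +(−1)^1/∏(1,0,2,1,3,1)! = -1/12  (running -1/24)
⟨..|..⟩ = √(384/7)·(-1/24) = -0.308607

-0.308607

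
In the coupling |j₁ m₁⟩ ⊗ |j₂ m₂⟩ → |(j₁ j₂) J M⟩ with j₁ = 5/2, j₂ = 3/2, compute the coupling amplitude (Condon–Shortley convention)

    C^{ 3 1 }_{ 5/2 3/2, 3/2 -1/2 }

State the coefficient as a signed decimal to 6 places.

+√(49/120) ≈ +0.639010

j₁+j₂−J=1  J+j₁−j₂=4  J−j₁+j₂=2  j₁+j₂+J+1=8
(j₁±m₁, j₂±m₂, J±M) = (4,1,1,2,4,2)
P² = 96/5
sum k=0..1:
  [0] +1/6 = 1/6
  [1] −1/48 = -1/48
S = 7/48
C² = P²·S² = 49/120 ; C = +0.639010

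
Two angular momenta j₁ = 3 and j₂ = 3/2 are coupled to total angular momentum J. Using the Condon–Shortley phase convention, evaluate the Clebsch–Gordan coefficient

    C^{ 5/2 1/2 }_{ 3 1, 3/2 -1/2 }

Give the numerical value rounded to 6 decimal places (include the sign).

j₁+j₂−J=2  J+j₁−j₂=4  J−j₁+j₂=1  j₁+j₂+J+1=8
(j₁±m₁, j₂±m₂, J±M) = (4,2,1,2,3,2)
P² = 288/35
sum k=0..1:
  [0] +1/8 = 1/8
  [1] −1/6 = -1/6
S = -1/24
C² = P²·S² = 1/70 ; C = -0.119523

-0.119523  (= −√(1/70))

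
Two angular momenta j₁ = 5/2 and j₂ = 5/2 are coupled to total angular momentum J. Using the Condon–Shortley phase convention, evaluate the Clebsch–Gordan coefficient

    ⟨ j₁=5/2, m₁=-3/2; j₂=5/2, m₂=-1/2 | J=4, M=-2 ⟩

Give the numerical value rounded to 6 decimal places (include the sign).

√[9·1!4!4!/10! · 1!4!2!3!2!6!] = √(20736/35)
  +(−1)^0/∏(0,1,4,2,0,2)! = 1/96  (running 1/96)
  +(−1)^1/∏(1,0,3,1,1,3)! = -1/36  (running -5/288)
⟨..|..⟩ = √(20736/35)·(-5/288) = -0.422577

-0.422577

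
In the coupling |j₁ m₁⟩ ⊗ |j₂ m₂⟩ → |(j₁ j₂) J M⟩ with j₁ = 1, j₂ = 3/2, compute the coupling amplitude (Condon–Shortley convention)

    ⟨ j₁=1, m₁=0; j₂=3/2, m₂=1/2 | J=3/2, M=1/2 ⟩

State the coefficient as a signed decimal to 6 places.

√[4·1!1!2!/5! · 1!1!2!1!2!1!] = √(4/15)
  +(−1)^0/∏(0,1,1,2,0,0)! = 1/2  (running 1/2)
  +(−1)^1/∏(1,0,0,1,1,1)! = -1  (running -1/2)
⟨..|..⟩ = √(4/15)·(-1/2) = -0.258199

-0.258199  (= −√(1/15))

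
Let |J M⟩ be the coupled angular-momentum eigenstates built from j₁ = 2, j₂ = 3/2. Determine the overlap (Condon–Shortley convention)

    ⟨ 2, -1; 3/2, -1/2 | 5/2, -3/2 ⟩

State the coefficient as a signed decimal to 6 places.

−√(1/35) ≈ -0.169031

triangle: 1!·3!·2!/7! = 12/5040
(j±m)!: 1!·3!·1!·2!·1!·4! = 288
prefactor² = (2J+1)·Δ·N² = 144/35
  k=0: +1/(0!·1!·3!·1!·0!·1!) = 1/6
  k=1: −1/(1!·0!·2!·0!·1!·2!) = -1/4
Σ = -1/12  ⇒  CG² = 144/35·(-1/12)² = 1/35
CG = −√(1/35) = -0.169031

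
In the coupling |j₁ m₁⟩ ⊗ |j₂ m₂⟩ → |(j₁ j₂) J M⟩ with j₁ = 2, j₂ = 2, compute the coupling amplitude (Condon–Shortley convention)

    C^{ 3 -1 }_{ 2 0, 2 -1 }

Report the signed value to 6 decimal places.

√[7·1!3!3!/8! · 2!2!1!3!2!4!] = √(36/5)
  +(−1)^0/∏(0,1,2,1,1,2)! = 1/4  (running 1/4)
  +(−1)^1/∏(1,0,1,0,2,3)! = -1/12  (running 1/6)
⟨..|..⟩ = √(36/5)·(1/6) = +0.447214

+0.447214  (= +√(1/5))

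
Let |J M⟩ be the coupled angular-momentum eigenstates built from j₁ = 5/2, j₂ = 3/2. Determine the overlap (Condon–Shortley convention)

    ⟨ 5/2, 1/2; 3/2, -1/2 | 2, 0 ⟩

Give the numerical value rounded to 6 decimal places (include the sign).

−√(1/14) = -0.267261

√[5·2!3!1!/7! · 3!2!1!2!2!2!] = √(8/7)
  +(−1)^0/∏(0,2,2,1,1,0)! = 1/4  (running 1/4)
  +(−1)^1/∏(1,1,1,0,2,1)! = -1/2  (running -1/4)
⟨..|..⟩ = √(8/7)·(-1/4) = -0.267261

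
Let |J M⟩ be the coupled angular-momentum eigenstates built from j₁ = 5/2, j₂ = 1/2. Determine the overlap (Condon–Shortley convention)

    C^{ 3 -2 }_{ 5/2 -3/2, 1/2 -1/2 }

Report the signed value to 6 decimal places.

+0.912871

triangle: 0!·5!·1!/7! = 120/5040
(j±m)!: 1!·4!·0!·1!·1!·5! = 2880
prefactor² = (2J+1)·Δ·N² = 480
  k=0: +1/(0!·0!·4!·0!·1!·1!) = 1/24
Σ = 1/24  ⇒  CG² = 480·1/24² = 5/6
CG = +√(5/6) = +0.912871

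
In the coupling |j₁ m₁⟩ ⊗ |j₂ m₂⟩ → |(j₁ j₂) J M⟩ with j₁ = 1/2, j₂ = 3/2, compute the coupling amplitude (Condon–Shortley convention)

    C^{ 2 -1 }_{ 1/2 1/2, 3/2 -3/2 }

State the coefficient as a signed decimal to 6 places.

+0.500000  (= +√(1/4))

j₁+j₂−J=0  J+j₁−j₂=1  J−j₁+j₂=3  j₁+j₂+J+1=5
(j₁±m₁, j₂±m₂, J±M) = (1,0,0,3,1,3)
P² = 9
sum k=0..0:
  [0] +1/6 = 1/6
S = 1/6
C² = P²·S² = 1/4 ; C = +0.500000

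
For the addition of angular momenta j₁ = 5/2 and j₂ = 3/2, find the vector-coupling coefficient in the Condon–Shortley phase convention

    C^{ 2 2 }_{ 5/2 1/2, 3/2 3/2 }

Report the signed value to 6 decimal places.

+0.377964  (= +√(1/7))

√[5·2!3!1!/7! · 3!2!3!0!4!0!] = √(144/7)
  +(−1)^2/∏(2,0,0,1,3,0)! = 1/12  (running 1/12)
⟨..|..⟩ = √(144/7)·(1/12) = +0.377964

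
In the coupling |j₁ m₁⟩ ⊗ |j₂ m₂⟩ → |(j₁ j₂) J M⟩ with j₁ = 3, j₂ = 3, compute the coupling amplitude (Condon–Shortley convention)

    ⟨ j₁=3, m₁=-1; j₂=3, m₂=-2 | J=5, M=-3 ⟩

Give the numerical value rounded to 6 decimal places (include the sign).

+0.408248

j₁+j₂−J=1  J+j₁−j₂=5  J−j₁+j₂=5  j₁+j₂+J+1=12
(j₁±m₁, j₂±m₂, J±M) = (2,4,1,5,2,8)
P² = 153600
sum k=0..1:
  [0] +1/576 = 1/576
  [1] −1/1440 = -1/1440
S = 1/960
C² = P²·S² = 1/6 ; C = +0.408248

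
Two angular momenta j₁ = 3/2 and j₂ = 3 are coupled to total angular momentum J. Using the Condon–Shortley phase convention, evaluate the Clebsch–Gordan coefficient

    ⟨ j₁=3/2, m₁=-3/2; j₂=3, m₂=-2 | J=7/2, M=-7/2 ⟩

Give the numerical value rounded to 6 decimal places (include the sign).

-0.577350

triangle: 1!*2!*5!/9! = 240/362880
(j±m)!: 0!*3!*1!*5!*0!*7! = 3628800
prefactor² = (2J+1)*Δ*N² = 19200
  k=1: −1/(1!*0!*2!*0!*0!*5!) = -1/240
Σ = -1/240  ⇒  CG² = 19200*(-1/240)² = 1/3
CG = −√(1/3) = -0.577350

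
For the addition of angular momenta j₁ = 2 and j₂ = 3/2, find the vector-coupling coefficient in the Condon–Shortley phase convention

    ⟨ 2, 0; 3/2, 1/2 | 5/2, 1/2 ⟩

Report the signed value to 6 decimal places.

-0.292770

√[6·1!3!2!/7! · 2!2!2!1!3!2!] = √(48/35)
  +(−1)^0/∏(0,1,2,2,1,0)! = 1/4  (running 1/4)
  +(−1)^1/∏(1,0,1,1,2,1)! = -1/2  (running -1/4)
⟨..|..⟩ = √(48/35)·(-1/4) = -0.292770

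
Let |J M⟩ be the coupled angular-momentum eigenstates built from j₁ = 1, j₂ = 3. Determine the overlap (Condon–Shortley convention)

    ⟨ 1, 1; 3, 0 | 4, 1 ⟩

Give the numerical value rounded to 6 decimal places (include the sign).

j₁+j₂−J=0  J+j₁−j₂=2  J−j₁+j₂=6  j₁+j₂+J+1=9
(j₁±m₁, j₂±m₂, J±M) = (2,0,3,3,5,3)
P² = 12960/7
sum k=0..0:
  [0] +1/72 = 1/72
S = 1/72
C² = P²·S² = 5/14 ; C = +0.597614

+0.597614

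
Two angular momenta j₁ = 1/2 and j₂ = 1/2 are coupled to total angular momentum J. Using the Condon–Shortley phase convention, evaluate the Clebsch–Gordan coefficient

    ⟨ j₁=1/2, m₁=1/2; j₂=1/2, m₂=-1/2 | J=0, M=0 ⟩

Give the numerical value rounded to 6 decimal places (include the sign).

+√(1/2) = +0.707107

triangle: 1!·0!·0!/2! = 1/2
(j±m)!: 1!·0!·0!·1!·0!·0! = 1
prefactor² = (2J+1)·Δ·N² = 1/2
  k=0: +1/(0!·1!·0!·0!·0!·0!) = 1
Σ = 1  ⇒  CG² = 1/2·1² = 1/2
CG = +√(1/2) = +0.707107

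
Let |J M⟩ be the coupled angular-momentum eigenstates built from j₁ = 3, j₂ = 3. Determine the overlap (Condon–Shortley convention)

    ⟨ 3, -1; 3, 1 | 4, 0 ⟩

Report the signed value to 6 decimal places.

+√(1/154) = +0.080582

j₁+j₂−J=2  J+j₁−j₂=4  J−j₁+j₂=4  j₁+j₂+J+1=11
(j₁±m₁, j₂±m₂, J±M) = (2,4,4,2,4,4)
P² = 663552/1925
sum k=0..2:
  [0] +1/1152 = 1/1152
  [1] −1/36 = -1/36
  [2] +1/32 = 1/32
S = 5/1152
C² = P²·S² = 1/154 ; C = +0.080582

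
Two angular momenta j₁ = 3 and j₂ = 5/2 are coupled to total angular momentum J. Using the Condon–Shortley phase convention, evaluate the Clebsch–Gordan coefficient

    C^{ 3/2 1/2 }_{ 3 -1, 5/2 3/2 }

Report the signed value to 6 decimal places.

−√(7/30) = -0.483046

j₁+j₂−J=4  J+j₁−j₂=2  J−j₁+j₂=1  j₁+j₂+J+1=8
(j₁±m₁, j₂±m₂, J±M) = (2,4,4,1,2,1)
P² = 384/35
sum k=3..4:
  [3] −1/6 = -1/6
  [4] +1/48 = 1/48
S = -7/48
C² = P²·S² = 7/30 ; C = -0.483046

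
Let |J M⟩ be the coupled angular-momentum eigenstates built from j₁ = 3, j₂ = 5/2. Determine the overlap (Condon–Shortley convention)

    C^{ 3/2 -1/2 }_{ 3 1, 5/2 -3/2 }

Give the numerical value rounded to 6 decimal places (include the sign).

√[4·4!2!1!/8! · 4!2!1!4!1!2!] = √(384/35)
  +(−1)^0/∏(0,4,2,1,0,0)! = 1/48  (running 1/48)
  +(−1)^1/∏(1,3,1,0,1,1)! = -1/6  (running -7/48)
⟨..|..⟩ = √(384/35)·(-7/48) = -0.483046

-0.483046  (= −√(7/30))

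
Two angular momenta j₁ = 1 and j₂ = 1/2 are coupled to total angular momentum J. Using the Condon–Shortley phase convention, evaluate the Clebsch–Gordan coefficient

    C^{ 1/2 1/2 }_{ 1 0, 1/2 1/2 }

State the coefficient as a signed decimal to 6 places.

−√(1/3) = -0.577350

j₁+j₂−J=1  J+j₁−j₂=1  J−j₁+j₂=0  j₁+j₂+J+1=3
(j₁±m₁, j₂±m₂, J±M) = (1,1,1,0,1,0)
P² = 1/3
sum k=1..1:
  [1] −1/1 = -1
S = -1
C² = P²·S² = 1/3 ; C = -0.577350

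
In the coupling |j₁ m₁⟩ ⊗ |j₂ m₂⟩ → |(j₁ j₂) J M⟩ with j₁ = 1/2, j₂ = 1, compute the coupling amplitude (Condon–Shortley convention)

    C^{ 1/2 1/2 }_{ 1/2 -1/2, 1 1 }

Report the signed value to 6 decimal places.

j₁+j₂−J=1  J+j₁−j₂=0  J−j₁+j₂=1  j₁+j₂+J+1=3
(j₁±m₁, j₂±m₂, J±M) = (0,1,2,0,1,0)
P² = 2/3
sum k=1..1:
  [1] −1/1 = -1
S = -1
C² = P²·S² = 2/3 ; C = -0.816497

-0.816497  (= −√(2/3))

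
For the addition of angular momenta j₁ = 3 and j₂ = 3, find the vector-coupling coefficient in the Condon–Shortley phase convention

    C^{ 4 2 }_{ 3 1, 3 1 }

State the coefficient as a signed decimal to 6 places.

j₁+j₂−J=2  J+j₁−j₂=4  J−j₁+j₂=4  j₁+j₂+J+1=11
(j₁±m₁, j₂±m₂, J±M) = (4,2,4,2,6,2)
P² = 331776/385
sum k=0..2:
  [0] +1/192 = 1/192
  [1] −1/36 = -1/36
  [2] +1/192 = 1/192
S = -5/288
C² = P²·S² = 20/77 ; C = -0.509647

-0.509647  (= −√(20/77))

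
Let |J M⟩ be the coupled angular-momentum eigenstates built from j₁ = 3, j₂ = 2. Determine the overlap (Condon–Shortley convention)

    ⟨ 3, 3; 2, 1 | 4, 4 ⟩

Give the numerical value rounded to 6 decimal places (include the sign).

triangle: 1!×5!×3!/10! = 720/3628800
(j±m)!: 6!×0!×3!×1!×8!×0! = 174182400
prefactor² = (2J+1)×Δ×N² = 311040
  k=0: +1/(0!×1!×0!×3!×5!×0!) = 1/720
Σ = 1/720  ⇒  CG² = 311040×1/720² = 3/5
CG = +√(3/5) = +0.774597

+0.774597  (= +√(3/5))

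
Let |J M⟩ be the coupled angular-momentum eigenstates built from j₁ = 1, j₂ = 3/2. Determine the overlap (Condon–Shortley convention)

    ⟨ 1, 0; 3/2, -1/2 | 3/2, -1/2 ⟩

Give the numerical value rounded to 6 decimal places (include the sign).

j₁+j₂−J=1  J+j₁−j₂=1  J−j₁+j₂=2  j₁+j₂+J+1=5
(j₁±m₁, j₂±m₂, J±M) = (1,1,1,2,1,2)
P² = 4/15
sum k=0..1:
  [0] +1/1 = 1
  [1] −1/2 = -1/2
S = 1/2
C² = P²·S² = 1/15 ; C = +0.258199

+0.258199  (= +√(1/15))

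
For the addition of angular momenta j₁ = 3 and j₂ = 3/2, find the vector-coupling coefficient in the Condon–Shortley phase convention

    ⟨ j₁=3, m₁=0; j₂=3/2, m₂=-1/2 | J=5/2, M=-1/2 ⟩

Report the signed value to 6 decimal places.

-0.414039

√[6·2!4!1!/8! · 3!3!1!2!2!3!] = √(216/35)
  +(−1)^0/∏(0,2,3,1,1,0)! = 1/12  (running 1/12)
  +(−1)^1/∏(1,1,2,0,2,1)! = -1/4  (running -1/6)
⟨..|..⟩ = √(216/35)·(-1/6) = -0.414039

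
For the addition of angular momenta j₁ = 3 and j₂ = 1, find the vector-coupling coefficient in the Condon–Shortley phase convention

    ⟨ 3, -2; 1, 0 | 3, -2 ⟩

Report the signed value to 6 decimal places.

triangle: 1!*5!*1!/8! = 120/40320
(j±m)!: 1!*5!*1!*1!*1!*5! = 14400
prefactor² = (2J+1)*Δ*N² = 300
  k=0: +1/(0!*1!*5!*1!*0!*0!) = 1/120
  k=1: −1/(1!*0!*4!*0!*1!*1!) = -1/24
Σ = -1/30  ⇒  CG² = 300*(-1/30)² = 1/3
CG = −√(1/3) = -0.577350

-0.577350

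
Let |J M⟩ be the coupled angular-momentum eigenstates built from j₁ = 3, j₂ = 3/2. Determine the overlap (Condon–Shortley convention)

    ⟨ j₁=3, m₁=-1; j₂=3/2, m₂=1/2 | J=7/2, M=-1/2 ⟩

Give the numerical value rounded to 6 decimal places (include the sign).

j₁+j₂−J=1  J+j₁−j₂=5  J−j₁+j₂=2  j₁+j₂+J+1=9
(j₁±m₁, j₂±m₂, J±M) = (2,4,2,1,3,4)
P² = 512/7
sum k=0..1:
  [0] +1/48 = 1/48
  [1] −1/12 = -1/12
S = -1/16
C² = P²·S² = 2/7 ; C = -0.534522

−√(2/7) = -0.534522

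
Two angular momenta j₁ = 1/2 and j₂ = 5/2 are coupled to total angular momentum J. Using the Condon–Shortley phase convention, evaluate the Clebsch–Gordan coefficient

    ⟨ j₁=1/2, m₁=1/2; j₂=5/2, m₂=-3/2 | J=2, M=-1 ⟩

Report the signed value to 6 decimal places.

+√(2/3) = +0.816497

triangle: 1!·0!·4!/6! = 24/720
(j±m)!: 1!·0!·1!·4!·1!·3! = 144
prefactor² = (2J+1)·Δ·N² = 24
  k=0: +1/(0!·1!·0!·1!·0!·3!) = 1/6
Σ = 1/6  ⇒  CG² = 24·1/6² = 2/3
CG = +√(2/3) = +0.816497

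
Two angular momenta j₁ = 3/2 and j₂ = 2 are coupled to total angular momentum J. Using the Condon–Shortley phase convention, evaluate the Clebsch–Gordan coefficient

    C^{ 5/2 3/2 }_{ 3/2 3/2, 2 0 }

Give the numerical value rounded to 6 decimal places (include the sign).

triangle: 1!×2!×3!/7! = 12/5040
(j±m)!: 3!×0!×2!×2!×4!×1! = 576
prefactor² = (2J+1)×Δ×N² = 288/35
  k=0: +1/(0!×1!×0!×2!×2!×1!) = 1/4
Σ = 1/4  ⇒  CG² = 288/35×1/4² = 18/35
CG = +√(18/35) = +0.717137

+√(18/35) = +0.717137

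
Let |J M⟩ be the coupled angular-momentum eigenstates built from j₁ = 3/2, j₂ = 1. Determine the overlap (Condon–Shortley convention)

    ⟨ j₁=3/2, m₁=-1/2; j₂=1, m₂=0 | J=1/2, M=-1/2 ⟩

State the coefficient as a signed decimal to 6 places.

triangle: 2!·1!·0!/4! = 2/24
(j±m)!: 1!·2!·1!·1!·0!·1! = 2
prefactor² = (2J+1)·Δ·N² = 1/3
  k=1: −1/(1!·1!·1!·0!·0!·0!) = -1
Σ = -1  ⇒  CG² = 1/3·(-1)² = 1/3
CG = −√(1/3) = -0.577350

-0.577350  (= −√(1/3))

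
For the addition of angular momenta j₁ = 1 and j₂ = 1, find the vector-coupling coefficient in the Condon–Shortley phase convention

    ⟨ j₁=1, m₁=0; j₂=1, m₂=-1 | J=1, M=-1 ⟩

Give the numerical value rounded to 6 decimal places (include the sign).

+√(1/2) ≈ +0.707107

triangle: 1!·1!·1!/4! = 1/24
(j±m)!: 1!·1!·0!·2!·0!·2! = 4
prefactor² = (2J+1)·Δ·N² = 1/2
  k=0: +1/(0!·1!·1!·0!·0!·1!) = 1
Σ = 1  ⇒  CG² = 1/2·1² = 1/2
CG = +√(1/2) = +0.707107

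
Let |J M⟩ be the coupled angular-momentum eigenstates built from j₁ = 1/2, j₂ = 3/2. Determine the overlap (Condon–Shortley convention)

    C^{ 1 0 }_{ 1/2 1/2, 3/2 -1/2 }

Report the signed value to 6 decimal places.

+0.707107

j₁+j₂−J=1  J+j₁−j₂=0  J−j₁+j₂=2  j₁+j₂+J+1=4
(j₁±m₁, j₂±m₂, J±M) = (1,0,1,2,1,1)
P² = 1/2
sum k=0..0:
  [0] +1/1 = 1
S = 1
C² = P²·S² = 1/2 ; C = +0.707107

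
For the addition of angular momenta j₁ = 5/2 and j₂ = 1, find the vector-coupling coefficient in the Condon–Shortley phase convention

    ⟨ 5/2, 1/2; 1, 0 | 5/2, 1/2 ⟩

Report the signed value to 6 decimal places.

+0.169031

√[6·1!4!1!/7! · 3!2!1!1!3!2!] = √(144/35)
  +(−1)^0/∏(0,1,2,1,2,0)! = 1/4  (running 1/4)
  +(−1)^1/∏(1,0,1,0,3,1)! = -1/6  (running 1/12)
⟨..|..⟩ = √(144/35)·(1/12) = +0.169031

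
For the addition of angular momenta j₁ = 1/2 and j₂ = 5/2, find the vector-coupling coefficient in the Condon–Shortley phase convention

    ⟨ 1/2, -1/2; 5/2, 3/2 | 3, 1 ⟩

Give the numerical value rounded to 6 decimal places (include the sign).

+√(1/3) ≈ +0.577350

√[7·0!1!5!/7! · 0!1!4!1!4!2!] = √(192)
  +(−1)^0/∏(0,0,1,4,0,1)! = 1/24  (running 1/24)
⟨..|..⟩ = √(192)·(1/24) = +0.577350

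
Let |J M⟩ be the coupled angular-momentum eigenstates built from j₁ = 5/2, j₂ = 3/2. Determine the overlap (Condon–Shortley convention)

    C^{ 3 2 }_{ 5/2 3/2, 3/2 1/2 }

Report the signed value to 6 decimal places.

√[7·1!4!2!/8! · 4!1!2!1!5!1!] = √(48)
  +(−1)^0/∏(0,1,1,2,3,0)! = 1/12  (running 1/12)
  +(−1)^1/∏(1,0,0,1,4,1)! = -1/24  (running 1/24)
⟨..|..⟩ = √(48)·(1/24) = +0.288675

+0.288675  (= +√(1/12))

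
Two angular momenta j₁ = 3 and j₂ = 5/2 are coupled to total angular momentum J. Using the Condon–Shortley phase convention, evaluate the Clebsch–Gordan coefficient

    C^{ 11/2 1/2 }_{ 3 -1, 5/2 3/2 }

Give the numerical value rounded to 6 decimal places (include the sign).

+0.402911  (= +√(25/154))

triangle: 0!*6!*5!/12! = 86400/479001600
(j±m)!: 2!*4!*4!*1!*6!*5! = 99532800
prefactor² = (2J+1)*Δ*N² = 16588800/77
  k=0: +1/(0!*0!*4!*4!*2!*1!) = 1/1152
Σ = 1/1152  ⇒  CG² = 16588800/77*1/1152² = 25/154
CG = +√(25/154) = +0.402911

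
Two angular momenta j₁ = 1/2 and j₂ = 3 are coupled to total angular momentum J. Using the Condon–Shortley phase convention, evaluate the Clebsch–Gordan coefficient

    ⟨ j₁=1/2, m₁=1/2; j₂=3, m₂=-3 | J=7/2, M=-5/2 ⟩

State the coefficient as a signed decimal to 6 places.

+0.377964  (= +√(1/7))

triangle: 0!·1!·6!/8! = 720/40320
(j±m)!: 1!·0!·0!·6!·1!·6! = 518400
prefactor² = (2J+1)·Δ·N² = 518400/7
  k=0: +1/(0!·0!·0!·0!·1!·6!) = 1/720
Σ = 1/720  ⇒  CG² = 518400/7·1/720² = 1/7
CG = +√(1/7) = +0.377964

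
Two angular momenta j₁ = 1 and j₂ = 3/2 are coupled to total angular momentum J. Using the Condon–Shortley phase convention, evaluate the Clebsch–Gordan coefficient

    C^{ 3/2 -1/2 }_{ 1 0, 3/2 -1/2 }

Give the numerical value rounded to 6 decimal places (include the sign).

+0.258199

triangle: 1!*1!*2!/5! = 2/120
(j±m)!: 1!*1!*1!*2!*1!*2! = 4
prefactor² = (2J+1)*Δ*N² = 4/15
  k=0: +1/(0!*1!*1!*1!*0!*1!) = 1
  k=1: −1/(1!*0!*0!*0!*1!*2!) = -1/2
Σ = 1/2  ⇒  CG² = 4/15*1/2² = 1/15
CG = +√(1/15) = +0.258199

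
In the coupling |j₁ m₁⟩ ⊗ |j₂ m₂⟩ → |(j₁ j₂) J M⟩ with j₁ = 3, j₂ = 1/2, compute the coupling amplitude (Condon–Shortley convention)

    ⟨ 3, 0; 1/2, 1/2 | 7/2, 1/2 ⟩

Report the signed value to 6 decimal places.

+√(4/7) = +0.755929

j₁+j₂−J=0  J+j₁−j₂=6  J−j₁+j₂=1  j₁+j₂+J+1=8
(j₁±m₁, j₂±m₂, J±M) = (3,3,1,0,4,3)
P² = 5184/7
sum k=0..0:
  [0] +1/36 = 1/36
S = 1/36
C² = P²·S² = 4/7 ; C = +0.755929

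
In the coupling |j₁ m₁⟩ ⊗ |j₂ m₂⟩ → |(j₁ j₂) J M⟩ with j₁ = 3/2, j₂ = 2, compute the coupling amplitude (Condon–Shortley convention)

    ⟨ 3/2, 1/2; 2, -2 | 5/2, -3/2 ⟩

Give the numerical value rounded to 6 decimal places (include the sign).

+0.676123  (= +√(16/35))

√[6·1!2!3!/7! · 2!1!0!4!1!4!] = √(576/35)
  +(−1)^0/∏(0,1,1,0,1,3)! = 1/6  (running 1/6)
⟨..|..⟩ = √(576/35)·(1/6) = +0.676123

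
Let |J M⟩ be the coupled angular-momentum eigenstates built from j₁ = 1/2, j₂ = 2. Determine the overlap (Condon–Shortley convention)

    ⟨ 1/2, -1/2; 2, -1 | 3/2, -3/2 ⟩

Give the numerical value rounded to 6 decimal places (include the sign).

√[4·1!0!3!/5! · 0!1!1!3!0!3!] = √(36/5)
  +(−1)^1/∏(1,0,0,0,0,3)! = -1/6  (running -1/6)
⟨..|..⟩ = √(36/5)·(-1/6) = -0.447214

−√(1/5) ≈ -0.447214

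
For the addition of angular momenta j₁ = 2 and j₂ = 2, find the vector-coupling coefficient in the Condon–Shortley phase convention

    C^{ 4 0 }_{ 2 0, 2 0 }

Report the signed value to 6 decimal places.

+√(18/35) ≈ +0.717137

j₁+j₂−J=0  J+j₁−j₂=4  J−j₁+j₂=4  j₁+j₂+J+1=9
(j₁±m₁, j₂±m₂, J±M) = (2,2,2,2,4,4)
P² = 4608/35
sum k=0..0:
  [0] +1/16 = 1/16
S = 1/16
C² = P²·S² = 18/35 ; C = +0.717137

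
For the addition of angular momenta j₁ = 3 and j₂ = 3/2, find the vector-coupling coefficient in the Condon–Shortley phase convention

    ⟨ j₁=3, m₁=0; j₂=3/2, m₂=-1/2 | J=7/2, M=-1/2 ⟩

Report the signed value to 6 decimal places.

triangle: 1!×5!×2!/9! = 240/362880
(j±m)!: 3!×3!×1!×2!×3!×4! = 10368
prefactor² = (2J+1)×Δ×N² = 384/7
  k=0: +1/(0!×1!×3!×1!×2!×1!) = 1/12
  k=1: −1/(1!×0!×2!×0!×3!×2!) = -1/24
Σ = 1/24  ⇒  CG² = 384/7×1/24² = 2/21
CG = +√(2/21) = +0.308607

+0.308607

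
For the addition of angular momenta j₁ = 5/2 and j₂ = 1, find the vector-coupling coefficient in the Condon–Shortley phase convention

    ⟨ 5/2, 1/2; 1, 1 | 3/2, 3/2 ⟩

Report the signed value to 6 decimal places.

+0.258199

triangle: 2!*3!*0!/6! = 12/720
(j±m)!: 3!*2!*2!*0!*3!*0! = 144
prefactor² = (2J+1)*Δ*N² = 48/5
  k=2: +1/(2!*0!*0!*0!*3!*0!) = 1/12
Σ = 1/12  ⇒  CG² = 48/5*1/12² = 1/15
CG = +√(1/15) = +0.258199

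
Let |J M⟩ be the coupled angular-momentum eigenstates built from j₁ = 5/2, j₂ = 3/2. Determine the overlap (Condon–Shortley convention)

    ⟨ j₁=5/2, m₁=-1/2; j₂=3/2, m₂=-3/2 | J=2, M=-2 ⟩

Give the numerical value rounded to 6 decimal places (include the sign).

+√(1/7) ≈ +0.377964

j₁+j₂−J=2  J+j₁−j₂=3  J−j₁+j₂=1  j₁+j₂+J+1=7
(j₁±m₁, j₂±m₂, J±M) = (2,3,0,3,0,4)
P² = 144/7
sum k=0..0:
  [0] +1/12 = 1/12
S = 1/12
C² = P²·S² = 1/7 ; C = +0.377964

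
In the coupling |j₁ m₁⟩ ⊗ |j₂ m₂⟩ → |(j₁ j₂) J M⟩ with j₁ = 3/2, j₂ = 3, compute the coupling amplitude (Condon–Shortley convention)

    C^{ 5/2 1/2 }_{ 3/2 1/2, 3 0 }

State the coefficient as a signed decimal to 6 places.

-0.414039

√[6·2!1!4!/8! · 2!1!3!3!3!2!] = √(216/35)
  +(−1)^0/∏(0,2,1,3,0,1)! = 1/12  (running 1/12)
  +(−1)^1/∏(1,1,0,2,1,2)! = -1/4  (running -1/6)
⟨..|..⟩ = √(216/35)·(-1/6) = -0.414039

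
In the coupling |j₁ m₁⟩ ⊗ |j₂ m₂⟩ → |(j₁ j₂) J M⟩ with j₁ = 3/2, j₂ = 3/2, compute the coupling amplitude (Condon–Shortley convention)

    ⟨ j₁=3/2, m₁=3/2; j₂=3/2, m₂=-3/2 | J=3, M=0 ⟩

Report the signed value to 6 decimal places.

√[7·0!3!3!/7! · 3!0!0!3!3!3!] = √(324/5)
  +(−1)^0/∏(0,0,0,0,3,3)! = 1/36  (running 1/36)
⟨..|..⟩ = √(324/5)·(1/36) = +0.223607

+√(1/20) = +0.223607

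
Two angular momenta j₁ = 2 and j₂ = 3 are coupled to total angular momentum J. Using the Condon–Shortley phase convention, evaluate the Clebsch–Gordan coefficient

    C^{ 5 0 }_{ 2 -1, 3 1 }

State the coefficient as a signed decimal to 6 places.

√[11·0!4!6!/11! · 1!3!4!2!5!5!] = √(138240/7)
  +(−1)^0/∏(0,0,3,4,1,2)! = 1/288  (running 1/288)
⟨..|..⟩ = √(138240/7)·(1/288) = +0.487950

+√(5/21) ≈ +0.487950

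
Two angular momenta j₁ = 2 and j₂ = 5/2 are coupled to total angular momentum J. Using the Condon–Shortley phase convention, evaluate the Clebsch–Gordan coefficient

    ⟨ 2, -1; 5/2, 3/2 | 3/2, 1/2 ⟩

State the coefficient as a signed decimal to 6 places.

j₁+j₂−J=3  J+j₁−j₂=1  J−j₁+j₂=2  j₁+j₂+J+1=7
(j₁±m₁, j₂±m₂, J±M) = (1,3,4,1,2,1)
P² = 96/35
sum k=2..3:
  [2] +1/4 = 1/4
  [3] −1/6 = -1/6
S = 1/12
C² = P²·S² = 2/105 ; C = +0.138013

+0.138013  (= +√(2/105))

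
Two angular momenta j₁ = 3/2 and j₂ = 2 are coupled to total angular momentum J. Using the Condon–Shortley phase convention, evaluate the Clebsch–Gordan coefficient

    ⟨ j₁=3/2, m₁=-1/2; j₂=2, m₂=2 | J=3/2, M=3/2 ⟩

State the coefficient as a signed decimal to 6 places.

j₁+j₂−J=2  J+j₁−j₂=1  J−j₁+j₂=2  j₁+j₂+J+1=6
(j₁±m₁, j₂±m₂, J±M) = (1,2,4,0,3,0)
P² = 32/5
sum k=2..2:
  [2] +1/4 = 1/4
S = 1/4
C² = P²·S² = 2/5 ; C = +0.632456

+√(2/5) ≈ +0.632456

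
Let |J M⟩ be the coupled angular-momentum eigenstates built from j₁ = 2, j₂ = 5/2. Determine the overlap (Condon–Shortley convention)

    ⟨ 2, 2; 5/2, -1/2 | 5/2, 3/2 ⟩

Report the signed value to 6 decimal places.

+0.621059  (= +√(27/70))

j₁+j₂−J=2  J+j₁−j₂=2  J−j₁+j₂=3  j₁+j₂+J+1=8
(j₁±m₁, j₂±m₂, J±M) = (4,0,2,3,4,1)
P² = 864/35
sum k=0..0:
  [0] +1/8 = 1/8
S = 1/8
C² = P²·S² = 27/70 ; C = +0.621059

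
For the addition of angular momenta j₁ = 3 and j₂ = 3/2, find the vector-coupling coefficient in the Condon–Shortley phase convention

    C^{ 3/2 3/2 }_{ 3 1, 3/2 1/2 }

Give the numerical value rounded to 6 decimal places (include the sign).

+√(4/35) ≈ +0.338062

j₁+j₂−J=3  J+j₁−j₂=3  J−j₁+j₂=0  j₁+j₂+J+1=7
(j₁±m₁, j₂±m₂, J±M) = (4,2,2,1,3,0)
P² = 576/35
sum k=2..2:
  [2] +1/12 = 1/12
S = 1/12
C² = P²·S² = 4/35 ; C = +0.338062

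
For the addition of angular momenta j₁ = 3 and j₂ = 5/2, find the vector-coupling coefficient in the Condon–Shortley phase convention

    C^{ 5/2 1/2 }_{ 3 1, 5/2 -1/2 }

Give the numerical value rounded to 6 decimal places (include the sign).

√[6·3!3!2!/9! · 4!2!2!3!3!2!] = √(288/35)
  +(−1)^0/∏(0,3,2,2,1,0)! = 1/24  (running 1/24)
  +(−1)^1/∏(1,2,1,1,2,1)! = -1/4  (running -5/24)
  +(−1)^2/∏(2,1,0,0,3,2)! = 1/24  (running -1/6)
⟨..|..⟩ = √(288/35)·(-1/6) = -0.478091

-0.478091  (= −√(8/35))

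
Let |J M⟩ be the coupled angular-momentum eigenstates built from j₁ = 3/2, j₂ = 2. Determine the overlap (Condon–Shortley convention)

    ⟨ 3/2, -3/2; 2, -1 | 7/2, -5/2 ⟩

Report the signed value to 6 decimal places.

√[8·0!3!4!/8! · 0!3!1!3!1!6!] = √(5184/7)
  +(−1)^0/∏(0,0,3,1,0,3)! = 1/36  (running 1/36)
⟨..|..⟩ = √(5184/7)·(1/36) = +0.755929

+√(4/7) ≈ +0.755929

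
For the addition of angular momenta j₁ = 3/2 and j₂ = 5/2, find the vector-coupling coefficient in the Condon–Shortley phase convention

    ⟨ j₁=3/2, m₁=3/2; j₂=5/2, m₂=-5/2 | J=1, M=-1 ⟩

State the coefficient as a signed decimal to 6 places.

triangle: 3!*0!*2!/6! = 12/720
(j±m)!: 3!*0!*0!*5!*0!*2! = 1440
prefactor² = (2J+1)*Δ*N² = 72
  k=0: +1/(0!*3!*0!*0!*0!*2!) = 1/12
Σ = 1/12  ⇒  CG² = 72*1/12² = 1/2
CG = +√(1/2) = +0.707107

+0.707107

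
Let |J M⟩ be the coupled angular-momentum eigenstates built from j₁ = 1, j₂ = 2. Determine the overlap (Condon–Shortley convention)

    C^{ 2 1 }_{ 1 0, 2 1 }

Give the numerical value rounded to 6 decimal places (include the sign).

triangle: 1!×1!×3!/6! = 6/720
(j±m)!: 1!×1!×3!×1!×3!×1! = 36
prefactor² = (2J+1)×Δ×N² = 3/2
  k=0: +1/(0!×1!×1!×3!×0!×0!) = 1/6
  k=1: −1/(1!×0!×0!×2!×1!×1!) = -1/2
Σ = -1/3  ⇒  CG² = 3/2×(-1/3)² = 1/6
CG = −√(1/6) = -0.408248

-0.408248  (= −√(1/6))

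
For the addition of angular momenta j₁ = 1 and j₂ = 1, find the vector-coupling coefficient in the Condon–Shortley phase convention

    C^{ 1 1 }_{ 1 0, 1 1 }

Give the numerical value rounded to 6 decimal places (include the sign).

−√(1/2) ≈ -0.707107

√[3·1!1!1!/4! · 1!1!2!0!2!0!] = √(1/2)
  +(−1)^1/∏(1,0,0,1,1,0)! = -1  (running -1)
⟨..|..⟩ = √(1/2)·(-1) = -0.707107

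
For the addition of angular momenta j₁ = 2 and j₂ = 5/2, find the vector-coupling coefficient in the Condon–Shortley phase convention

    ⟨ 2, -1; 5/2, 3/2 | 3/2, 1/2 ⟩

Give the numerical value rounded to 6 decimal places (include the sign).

+0.138013  (= +√(2/105))

√[4·3!1!2!/7! · 1!3!4!1!2!1!] = √(96/35)
  +(−1)^2/∏(2,1,1,2,0,0)! = 1/4  (running 1/4)
  +(−1)^3/∏(3,0,0,1,1,1)! = -1/6  (running 1/12)
⟨..|..⟩ = √(96/35)·(1/12) = +0.138013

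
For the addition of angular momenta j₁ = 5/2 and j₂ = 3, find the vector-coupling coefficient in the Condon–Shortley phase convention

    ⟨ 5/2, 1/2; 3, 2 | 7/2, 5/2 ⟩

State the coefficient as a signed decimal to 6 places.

√[8·2!3!4!/10! · 3!2!5!1!6!1!] = √(4608/7)
  +(−1)^1/∏(1,1,1,4,2,0)! = -1/48  (running -1/48)
  +(−1)^2/∏(2,0,0,3,3,1)! = 1/72  (running -1/144)
⟨..|..⟩ = √(4608/7)·(-1/144) = -0.178174

-0.178174  (= −√(2/63))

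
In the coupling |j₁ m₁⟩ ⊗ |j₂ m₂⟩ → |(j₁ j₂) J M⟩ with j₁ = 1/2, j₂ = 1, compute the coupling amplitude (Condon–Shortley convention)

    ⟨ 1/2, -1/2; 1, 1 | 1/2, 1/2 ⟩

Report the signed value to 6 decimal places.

triangle: 1!*0!*1!/3! = 1/6
(j±m)!: 0!*1!*2!*0!*1!*0! = 2
prefactor² = (2J+1)*Δ*N² = 2/3
  k=1: −1/(1!*0!*0!*1!*0!*0!) = -1
Σ = -1  ⇒  CG² = 2/3*(-1)² = 2/3
CG = −√(2/3) = -0.816497

-0.816497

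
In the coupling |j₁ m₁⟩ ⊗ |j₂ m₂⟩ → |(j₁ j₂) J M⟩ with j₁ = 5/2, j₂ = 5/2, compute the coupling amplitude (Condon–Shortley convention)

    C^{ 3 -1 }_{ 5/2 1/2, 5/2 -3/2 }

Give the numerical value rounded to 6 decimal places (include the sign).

√[7·2!3!3!/9! · 3!2!1!4!2!4!] = √(96/5)
  +(−1)^0/∏(0,2,2,1,1,2)! = 1/8  (running 1/8)
  +(−1)^1/∏(1,1,1,0,2,3)! = -1/12  (running 1/24)
⟨..|..⟩ = √(96/5)·(1/24) = +0.182574

+0.182574  (= +√(1/30))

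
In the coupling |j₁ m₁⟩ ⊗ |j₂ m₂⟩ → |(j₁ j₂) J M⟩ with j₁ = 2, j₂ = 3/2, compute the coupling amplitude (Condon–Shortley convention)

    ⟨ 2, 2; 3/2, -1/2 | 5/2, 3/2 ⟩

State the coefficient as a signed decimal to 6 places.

+√(16/35) ≈ +0.676123

j₁+j₂−J=1  J+j₁−j₂=3  J−j₁+j₂=2  j₁+j₂+J+1=7
(j₁±m₁, j₂±m₂, J±M) = (4,0,1,2,4,1)
P² = 576/35
sum k=0..0:
  [0] +1/6 = 1/6
S = 1/6
C² = P²·S² = 16/35 ; C = +0.676123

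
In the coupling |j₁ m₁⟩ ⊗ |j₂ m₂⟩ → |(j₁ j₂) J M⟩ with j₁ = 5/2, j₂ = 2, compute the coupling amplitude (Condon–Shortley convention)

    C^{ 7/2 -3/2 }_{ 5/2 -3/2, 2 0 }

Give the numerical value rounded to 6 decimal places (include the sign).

j₁+j₂−J=1  J+j₁−j₂=4  J−j₁+j₂=3  j₁+j₂+J+1=9
(j₁±m₁, j₂±m₂, J±M) = (1,4,2,2,2,5)
P² = 512/7
sum k=0..1:
  [0] +1/48 = 1/48
  [1] −1/12 = -1/12
S = -1/16
C² = P²·S² = 2/7 ; C = -0.534522

−√(2/7) = -0.534522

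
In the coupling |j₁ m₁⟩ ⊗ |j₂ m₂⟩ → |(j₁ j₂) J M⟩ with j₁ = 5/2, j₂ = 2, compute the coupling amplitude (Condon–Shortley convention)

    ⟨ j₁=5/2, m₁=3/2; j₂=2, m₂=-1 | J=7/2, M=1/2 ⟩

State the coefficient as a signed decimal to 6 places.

√[8·1!4!3!/9! · 4!1!1!3!4!3!] = √(2304/35)
  +(−1)^0/∏(0,1,1,1,3,2)! = 1/12  (running 1/12)
  +(−1)^1/∏(1,0,0,0,4,3)! = -1/144  (running 11/144)
⟨..|..⟩ = √(2304/35)·(11/144) = +0.619780

+0.619780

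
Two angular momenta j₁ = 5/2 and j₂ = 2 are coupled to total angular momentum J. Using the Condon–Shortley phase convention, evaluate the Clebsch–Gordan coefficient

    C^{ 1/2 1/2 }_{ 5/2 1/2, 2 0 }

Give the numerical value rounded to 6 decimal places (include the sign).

√[2·4!1!0!/6! · 3!2!2!2!1!0!] = √(16/5)
  +(−1)^2/∏(2,2,0,0,1,0)! = 1/4  (running 1/4)
⟨..|..⟩ = √(16/5)·(1/4) = +0.447214

+√(1/5) ≈ +0.447214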